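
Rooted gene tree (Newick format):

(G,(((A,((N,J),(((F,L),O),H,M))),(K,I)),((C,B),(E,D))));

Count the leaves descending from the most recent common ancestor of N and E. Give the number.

The MRCA of N and E is the node subtending (((A,((N,J),(((F,L),O),H,M))),(K,I)),((C,B),(E,D))).
That clade contains 14 terminal taxa: A, B, C, D, E, F, H, I, J, K, L, M, N, O.

14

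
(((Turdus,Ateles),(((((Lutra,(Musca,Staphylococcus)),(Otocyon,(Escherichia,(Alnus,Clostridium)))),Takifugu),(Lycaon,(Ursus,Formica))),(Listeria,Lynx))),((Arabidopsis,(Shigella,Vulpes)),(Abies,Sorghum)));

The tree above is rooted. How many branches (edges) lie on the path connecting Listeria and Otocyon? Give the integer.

7

The MRCA of Listeria and Otocyon is the node subtending (((((Lutra,(Musca,Staphylococcus)),(Otocyon,(Escherichia,(Alnus,Clostridium)))),Takifugu),(Lycaon,(Ursus,Formica))),(Listeria,Lynx)).
From Listeria up to that node: 2 branches. From Otocyon up to the same node: 5 branches. Total: 2 + 5 = 7.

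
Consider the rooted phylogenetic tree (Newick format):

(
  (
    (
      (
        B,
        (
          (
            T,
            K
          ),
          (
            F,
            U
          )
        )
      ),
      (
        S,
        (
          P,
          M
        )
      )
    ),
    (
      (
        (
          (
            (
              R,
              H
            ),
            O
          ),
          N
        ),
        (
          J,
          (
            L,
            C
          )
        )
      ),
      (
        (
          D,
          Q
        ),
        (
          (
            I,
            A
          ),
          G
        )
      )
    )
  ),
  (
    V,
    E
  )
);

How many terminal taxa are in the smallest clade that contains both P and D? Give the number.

20

The MRCA of P and D is the node subtending (((B,((T,K),(F,U))),(S,(P,M))),(((((R,H),O),N),(J,(L,C))),((D,Q),((I,A),G)))).
That clade contains 20 terminal taxa: A, B, C, D, F, G, H, I, J, K, L, M, N, O, P, Q, R, S, T, U.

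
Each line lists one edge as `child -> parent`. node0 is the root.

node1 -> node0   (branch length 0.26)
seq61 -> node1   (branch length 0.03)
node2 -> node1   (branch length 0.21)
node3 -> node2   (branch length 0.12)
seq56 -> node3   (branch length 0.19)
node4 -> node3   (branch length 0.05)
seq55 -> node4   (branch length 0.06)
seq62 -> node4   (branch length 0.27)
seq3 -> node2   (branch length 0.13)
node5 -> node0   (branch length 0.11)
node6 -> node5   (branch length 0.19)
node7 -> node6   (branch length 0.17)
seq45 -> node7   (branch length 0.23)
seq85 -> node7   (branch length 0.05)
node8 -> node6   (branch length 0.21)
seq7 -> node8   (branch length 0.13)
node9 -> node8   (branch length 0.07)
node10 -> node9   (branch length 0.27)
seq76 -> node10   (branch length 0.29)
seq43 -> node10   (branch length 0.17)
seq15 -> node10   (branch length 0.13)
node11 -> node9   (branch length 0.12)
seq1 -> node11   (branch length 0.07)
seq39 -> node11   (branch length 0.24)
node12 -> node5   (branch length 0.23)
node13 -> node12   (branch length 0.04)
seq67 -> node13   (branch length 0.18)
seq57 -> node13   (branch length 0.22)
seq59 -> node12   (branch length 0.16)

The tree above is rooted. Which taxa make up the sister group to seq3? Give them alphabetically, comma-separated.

seq3 attaches to the tree at the node subtending ((seq56,(seq55,seq62)),seq3).
The other lineage descending from that same node — the sister group — is (seq56,(seq55,seq62)); its 3 tips in alphabetical order are the answer.

seq55, seq56, seq62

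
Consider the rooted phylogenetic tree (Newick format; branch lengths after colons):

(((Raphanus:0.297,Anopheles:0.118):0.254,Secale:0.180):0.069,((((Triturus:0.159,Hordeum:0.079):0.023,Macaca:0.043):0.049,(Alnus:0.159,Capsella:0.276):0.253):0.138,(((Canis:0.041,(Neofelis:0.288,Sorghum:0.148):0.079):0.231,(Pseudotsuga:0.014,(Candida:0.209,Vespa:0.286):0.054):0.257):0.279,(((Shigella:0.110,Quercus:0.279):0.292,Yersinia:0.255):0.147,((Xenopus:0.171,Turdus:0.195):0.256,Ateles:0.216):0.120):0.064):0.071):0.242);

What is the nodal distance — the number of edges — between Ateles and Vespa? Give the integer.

The MRCA of Ateles and Vespa is the node subtending (((Canis,(Neofelis,Sorghum)),(Pseudotsuga,(Candida,Vespa))),(((Shigella,Quercus),Yersinia),((Xenopus,Turdus),Ateles))).
From Ateles up to that node: 3 branches. From Vespa up to the same node: 4 branches. Total: 3 + 4 = 7.

7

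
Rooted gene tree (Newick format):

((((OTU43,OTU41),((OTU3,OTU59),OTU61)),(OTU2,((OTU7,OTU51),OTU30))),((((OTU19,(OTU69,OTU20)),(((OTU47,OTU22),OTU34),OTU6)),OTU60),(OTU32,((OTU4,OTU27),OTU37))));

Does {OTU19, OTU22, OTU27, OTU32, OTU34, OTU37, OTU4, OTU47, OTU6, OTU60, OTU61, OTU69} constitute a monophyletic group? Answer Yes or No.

No

The MRCA of the listed taxa is the root, so the smallest clade containing them is the whole tree.
That clade also contains OTU2, OTU20, OTU3, OTU30, OTU41, OTU43, OTU51, OTU59, OTU7, which are not in the proposed group, so the group is not monophyletic.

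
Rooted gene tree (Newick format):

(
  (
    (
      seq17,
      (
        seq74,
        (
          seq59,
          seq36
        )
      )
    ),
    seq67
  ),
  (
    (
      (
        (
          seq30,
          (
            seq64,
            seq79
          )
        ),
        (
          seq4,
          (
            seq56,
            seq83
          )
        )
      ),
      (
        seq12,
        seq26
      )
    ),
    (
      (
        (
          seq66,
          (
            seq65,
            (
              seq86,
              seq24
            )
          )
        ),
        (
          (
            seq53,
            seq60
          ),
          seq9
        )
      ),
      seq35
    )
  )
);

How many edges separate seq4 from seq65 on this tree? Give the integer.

The MRCA of seq4 and seq65 is the node subtending ((((seq30,(seq64,seq79)),(seq4,(seq56,seq83))),(seq12,seq26)),(((seq66,(seq65,(seq86,seq24))),((seq53,seq60),seq9)),seq35)).
From seq4 up to that node: 4 branches. From seq65 up to the same node: 5 branches. Total: 4 + 5 = 9.

9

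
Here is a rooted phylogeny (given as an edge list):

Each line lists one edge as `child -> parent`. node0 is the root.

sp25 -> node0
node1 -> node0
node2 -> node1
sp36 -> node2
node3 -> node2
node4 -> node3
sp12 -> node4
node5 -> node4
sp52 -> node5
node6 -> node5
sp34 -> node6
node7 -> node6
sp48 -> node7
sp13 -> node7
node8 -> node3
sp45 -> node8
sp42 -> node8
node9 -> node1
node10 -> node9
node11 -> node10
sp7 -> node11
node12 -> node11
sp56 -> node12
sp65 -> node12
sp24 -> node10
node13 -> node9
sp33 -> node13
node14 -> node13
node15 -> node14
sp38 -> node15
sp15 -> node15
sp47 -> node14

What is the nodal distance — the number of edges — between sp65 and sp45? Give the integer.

9

The MRCA of sp65 and sp45 is the node subtending ((sp36,((sp12,(sp52,(sp34,(sp48,sp13)))),(sp45,sp42))),(((sp7,(sp56,sp65)),sp24),(sp33,((sp38,sp15),sp47)))).
From sp65 up to that node: 5 branches. From sp45 up to the same node: 4 branches. Total: 5 + 4 = 9.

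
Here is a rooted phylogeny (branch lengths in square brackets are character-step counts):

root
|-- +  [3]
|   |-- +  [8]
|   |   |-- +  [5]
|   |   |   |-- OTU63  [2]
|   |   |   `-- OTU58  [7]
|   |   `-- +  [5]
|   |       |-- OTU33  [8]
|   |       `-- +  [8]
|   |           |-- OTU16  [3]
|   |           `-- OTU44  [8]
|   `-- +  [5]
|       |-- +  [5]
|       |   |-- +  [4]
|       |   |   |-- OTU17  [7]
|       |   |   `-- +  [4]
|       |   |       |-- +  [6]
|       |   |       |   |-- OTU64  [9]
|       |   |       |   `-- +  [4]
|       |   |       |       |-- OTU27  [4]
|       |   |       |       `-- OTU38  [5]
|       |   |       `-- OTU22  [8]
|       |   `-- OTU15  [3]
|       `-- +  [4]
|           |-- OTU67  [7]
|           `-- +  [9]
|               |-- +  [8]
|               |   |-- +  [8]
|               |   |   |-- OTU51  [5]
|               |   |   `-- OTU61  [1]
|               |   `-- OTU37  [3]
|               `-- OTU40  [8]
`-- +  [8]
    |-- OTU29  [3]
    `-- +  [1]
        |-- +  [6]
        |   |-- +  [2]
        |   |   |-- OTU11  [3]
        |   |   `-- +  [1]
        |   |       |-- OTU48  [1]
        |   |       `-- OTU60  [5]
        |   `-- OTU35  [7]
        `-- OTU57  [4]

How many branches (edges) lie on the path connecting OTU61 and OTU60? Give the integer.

13

The MRCA of OTU61 and OTU60 is the root of the tree.
From OTU61 up to that node: 7 branches. From OTU60 up to the same node: 6 branches. Total: 7 + 6 = 13.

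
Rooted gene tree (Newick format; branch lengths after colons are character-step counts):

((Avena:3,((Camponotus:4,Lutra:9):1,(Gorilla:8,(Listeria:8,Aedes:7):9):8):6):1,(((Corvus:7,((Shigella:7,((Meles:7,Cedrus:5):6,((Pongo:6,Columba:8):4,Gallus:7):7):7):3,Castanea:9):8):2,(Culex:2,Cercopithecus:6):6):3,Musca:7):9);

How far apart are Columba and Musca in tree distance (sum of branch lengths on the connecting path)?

The path runs Columba → … → MRCA → … → Musca; the MRCA is the node subtending (((Corvus,((Shigella,((Meles,Cedrus),((Pongo,Columba),Gallus))),Castanea)),(Culex,Cercopithecus)),Musca).
Branch lengths along that path: 8 + 4 + 7 + 7 + 3 + 8 + 2 + 3 + 7 = 49.

49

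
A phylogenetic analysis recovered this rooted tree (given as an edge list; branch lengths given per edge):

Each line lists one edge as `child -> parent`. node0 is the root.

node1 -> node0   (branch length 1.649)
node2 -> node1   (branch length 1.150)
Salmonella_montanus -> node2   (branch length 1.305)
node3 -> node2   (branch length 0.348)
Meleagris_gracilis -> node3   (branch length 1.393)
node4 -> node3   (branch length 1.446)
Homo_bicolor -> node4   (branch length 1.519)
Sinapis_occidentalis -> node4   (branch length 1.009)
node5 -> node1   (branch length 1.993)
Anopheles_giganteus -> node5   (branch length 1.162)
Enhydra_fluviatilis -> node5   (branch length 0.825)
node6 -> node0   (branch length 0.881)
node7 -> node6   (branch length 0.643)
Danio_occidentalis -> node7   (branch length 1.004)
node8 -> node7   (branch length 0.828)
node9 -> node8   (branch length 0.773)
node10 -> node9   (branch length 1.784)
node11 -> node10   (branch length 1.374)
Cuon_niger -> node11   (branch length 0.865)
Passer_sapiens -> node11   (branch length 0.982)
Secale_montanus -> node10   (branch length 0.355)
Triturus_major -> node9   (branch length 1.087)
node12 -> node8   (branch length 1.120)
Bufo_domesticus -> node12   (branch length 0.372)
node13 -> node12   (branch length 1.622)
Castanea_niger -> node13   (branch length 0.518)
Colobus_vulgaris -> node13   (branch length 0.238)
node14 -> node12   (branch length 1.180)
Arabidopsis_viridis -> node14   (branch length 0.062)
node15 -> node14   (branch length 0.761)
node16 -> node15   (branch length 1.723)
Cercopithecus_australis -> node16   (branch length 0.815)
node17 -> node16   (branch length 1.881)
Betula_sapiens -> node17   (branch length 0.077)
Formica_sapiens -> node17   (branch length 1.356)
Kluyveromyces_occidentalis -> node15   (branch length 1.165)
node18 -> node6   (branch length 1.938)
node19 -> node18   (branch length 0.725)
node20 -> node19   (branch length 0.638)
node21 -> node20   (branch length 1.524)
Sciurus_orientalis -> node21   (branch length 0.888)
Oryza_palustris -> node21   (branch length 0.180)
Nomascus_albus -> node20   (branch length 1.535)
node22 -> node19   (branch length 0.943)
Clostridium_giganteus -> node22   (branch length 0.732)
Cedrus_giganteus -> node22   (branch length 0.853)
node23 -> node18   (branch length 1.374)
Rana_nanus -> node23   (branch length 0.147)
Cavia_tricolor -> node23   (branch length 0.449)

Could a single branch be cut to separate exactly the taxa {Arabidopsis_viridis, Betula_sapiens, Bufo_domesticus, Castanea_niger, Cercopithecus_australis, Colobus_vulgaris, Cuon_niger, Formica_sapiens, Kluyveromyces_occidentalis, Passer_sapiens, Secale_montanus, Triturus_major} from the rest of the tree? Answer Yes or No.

Yes

The most recent common ancestor of these taxa subtends ((((Cuon_niger,Passer_sapiens),Secale_montanus),Triturus_major),(Bufo_domesticus,(Castanea_niger,Colobus_vulgaris),(Arabidopsis_viridis,((Cercopithecus_australis,(Betula_sapiens,Formica_sapiens)),Kluyveromyces_occidentalis)))).
That clade has exactly 12 tips — every listed taxon and nothing else — so the group is monophyletic.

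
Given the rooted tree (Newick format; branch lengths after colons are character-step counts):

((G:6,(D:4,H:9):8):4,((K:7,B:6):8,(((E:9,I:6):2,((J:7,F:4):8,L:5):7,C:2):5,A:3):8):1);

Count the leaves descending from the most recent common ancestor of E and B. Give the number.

The MRCA of E and B is the node subtending ((K,B),(((E,I),((J,F),L),C),A)).
That clade contains 9 terminal taxa: A, B, C, E, F, I, J, K, L.

9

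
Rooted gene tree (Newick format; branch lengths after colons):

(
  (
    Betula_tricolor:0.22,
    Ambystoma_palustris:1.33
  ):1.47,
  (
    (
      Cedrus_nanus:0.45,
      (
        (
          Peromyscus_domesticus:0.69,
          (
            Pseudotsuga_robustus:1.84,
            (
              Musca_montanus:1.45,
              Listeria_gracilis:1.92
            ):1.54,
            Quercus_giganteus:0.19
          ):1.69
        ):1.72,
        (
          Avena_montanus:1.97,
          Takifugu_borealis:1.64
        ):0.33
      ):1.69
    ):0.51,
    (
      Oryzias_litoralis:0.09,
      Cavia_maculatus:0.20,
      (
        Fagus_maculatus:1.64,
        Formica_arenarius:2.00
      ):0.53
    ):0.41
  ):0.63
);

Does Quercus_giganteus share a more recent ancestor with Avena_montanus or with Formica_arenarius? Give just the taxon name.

The MRCA of Quercus_giganteus and Avena_montanus subtends ((Peromyscus_domesticus,(Pseudotsuga_robustus,(Musca_montanus,Listeria_gracilis),Quercus_giganteus)),(Avena_montanus,Takifugu_borealis)) (7 taxa).
The MRCA of Quercus_giganteus and Formica_arenarius subtends ((Cedrus_nanus,((Peromyscus_domesticus,(Pseudotsuga_robustus,(Musca_montanus,Listeria_gracilis),Quercus_giganteus)),(Avena_montanus,Takifugu_borealis))),(Oryzias_litoralis,Cavia_maculatus,(Fagus_maculatus,Formica_arenarius))) (12 taxa).
The first is nested inside the second, so Quercus_giganteus shares a more recent common ancestor with Avena_montanus.

Avena_montanus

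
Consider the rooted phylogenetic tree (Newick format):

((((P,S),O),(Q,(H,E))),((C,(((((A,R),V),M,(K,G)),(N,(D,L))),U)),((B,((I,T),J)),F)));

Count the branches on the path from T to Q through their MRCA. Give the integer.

The MRCA of T and Q is the root of the tree.
From T up to that node: 6 branches. From Q up to the same node: 3 branches. Total: 6 + 3 = 9.

9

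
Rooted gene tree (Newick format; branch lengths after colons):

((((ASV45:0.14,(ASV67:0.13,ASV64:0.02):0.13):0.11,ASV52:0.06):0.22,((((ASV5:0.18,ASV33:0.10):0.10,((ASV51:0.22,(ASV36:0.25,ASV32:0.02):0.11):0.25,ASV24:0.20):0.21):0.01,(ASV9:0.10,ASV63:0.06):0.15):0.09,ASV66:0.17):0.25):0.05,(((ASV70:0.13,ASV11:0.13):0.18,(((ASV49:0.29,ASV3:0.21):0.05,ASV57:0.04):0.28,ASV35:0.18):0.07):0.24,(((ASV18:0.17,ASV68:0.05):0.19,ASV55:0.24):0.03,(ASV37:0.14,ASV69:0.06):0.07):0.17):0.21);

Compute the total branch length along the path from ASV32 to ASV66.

The path runs ASV32 → … → MRCA → … → ASV66; the MRCA is the node subtending ((((ASV5,ASV33),((ASV51,(ASV36,ASV32)),ASV24)),(ASV9,ASV63)),ASV66).
Branch lengths along that path: 0.02 + 0.11 + 0.25 + 0.21 + 0.01 + 0.09 + 0.17 = 0.86.

0.86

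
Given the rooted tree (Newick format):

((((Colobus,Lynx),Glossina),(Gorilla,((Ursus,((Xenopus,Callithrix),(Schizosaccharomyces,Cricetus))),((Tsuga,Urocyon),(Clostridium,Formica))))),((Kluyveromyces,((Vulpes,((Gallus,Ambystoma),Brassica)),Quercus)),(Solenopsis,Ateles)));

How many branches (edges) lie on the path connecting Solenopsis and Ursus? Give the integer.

The MRCA of Solenopsis and Ursus is the root of the tree.
From Solenopsis up to that node: 3 branches. From Ursus up to the same node: 5 branches. Total: 3 + 5 = 8.

8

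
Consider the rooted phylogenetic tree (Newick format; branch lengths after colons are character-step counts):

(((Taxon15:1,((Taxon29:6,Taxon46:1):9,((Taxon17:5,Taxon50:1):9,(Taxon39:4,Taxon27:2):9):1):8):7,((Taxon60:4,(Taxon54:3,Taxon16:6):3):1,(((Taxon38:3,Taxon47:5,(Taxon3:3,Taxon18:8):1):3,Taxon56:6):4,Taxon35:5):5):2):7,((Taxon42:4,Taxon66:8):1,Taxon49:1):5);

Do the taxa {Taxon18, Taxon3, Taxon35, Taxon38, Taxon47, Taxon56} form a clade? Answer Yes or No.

The most recent common ancestor of these taxa subtends (((Taxon38,Taxon47,(Taxon3,Taxon18)),Taxon56),Taxon35).
That clade has exactly 6 tips — every listed taxon and nothing else — so the group is monophyletic.

Yes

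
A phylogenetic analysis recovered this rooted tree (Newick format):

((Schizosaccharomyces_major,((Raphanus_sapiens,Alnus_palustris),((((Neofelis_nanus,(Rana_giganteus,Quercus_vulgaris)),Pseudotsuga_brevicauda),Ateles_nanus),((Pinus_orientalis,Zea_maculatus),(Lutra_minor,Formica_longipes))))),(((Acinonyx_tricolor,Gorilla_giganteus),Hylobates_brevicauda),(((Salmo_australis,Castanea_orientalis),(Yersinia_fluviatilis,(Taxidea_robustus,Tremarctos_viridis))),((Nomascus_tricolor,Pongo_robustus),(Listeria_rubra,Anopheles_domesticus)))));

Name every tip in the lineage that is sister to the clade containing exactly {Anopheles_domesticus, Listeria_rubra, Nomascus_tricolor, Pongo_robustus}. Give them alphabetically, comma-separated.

Castanea_orientalis, Salmo_australis, Taxidea_robustus, Tremarctos_viridis, Yersinia_fluviatilis

The clade containing exactly {Anopheles_domesticus, Listeria_rubra, Nomascus_tricolor, Pongo_robustus} attaches to the tree at the node subtending (((Salmo_australis,Castanea_orientalis),(Yersinia_fluviatilis,(Taxidea_robustus,Tremarctos_viridis))),((Nomascus_tricolor,Pongo_robustus),(Listeria_rubra,Anopheles_domesticus))).
The other lineage descending from that same node — the sister group — is ((Salmo_australis,Castanea_orientalis),(Yersinia_fluviatilis,(Taxidea_robustus,Tremarctos_viridis))); its 5 tips in alphabetical order are the answer.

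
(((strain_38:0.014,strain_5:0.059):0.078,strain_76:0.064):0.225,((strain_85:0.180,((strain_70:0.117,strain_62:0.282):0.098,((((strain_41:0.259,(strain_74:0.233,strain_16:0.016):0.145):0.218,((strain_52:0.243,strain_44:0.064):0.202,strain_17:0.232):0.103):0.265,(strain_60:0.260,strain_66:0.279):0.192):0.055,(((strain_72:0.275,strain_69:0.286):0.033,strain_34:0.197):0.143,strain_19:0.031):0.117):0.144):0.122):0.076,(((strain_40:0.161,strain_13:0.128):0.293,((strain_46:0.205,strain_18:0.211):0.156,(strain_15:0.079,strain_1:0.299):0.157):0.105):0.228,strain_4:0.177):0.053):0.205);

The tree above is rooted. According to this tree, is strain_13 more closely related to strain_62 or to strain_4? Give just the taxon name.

strain_4

The MRCA of strain_13 and strain_4 subtends (((strain_40,strain_13),((strain_46,strain_18),(strain_15,strain_1))),strain_4) (7 taxa).
The MRCA of strain_13 and strain_62 subtends ((strain_85,((strain_70,strain_62),((((strain_41,(strain_74,strain_16)),((strain_52,strain_44),strain_17)),(strain_60,strain_66)),(((strain_72,strain_69),strain_34),strain_19)))),(((strain_40,strain_13),((strain_46,strain_18),(strain_15,strain_1))),strain_4)) (22 taxa).
The first is nested inside the second, so strain_13 shares a more recent common ancestor with strain_4.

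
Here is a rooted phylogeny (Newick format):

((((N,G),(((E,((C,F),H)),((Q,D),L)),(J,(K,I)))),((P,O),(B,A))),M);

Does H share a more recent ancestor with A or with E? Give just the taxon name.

E

The MRCA of H and E subtends (E,((C,F),H)) (4 taxa).
The MRCA of H and A subtends (((N,G),(((E,((C,F),H)),((Q,D),L)),(J,(K,I)))),((P,O),(B,A))) (16 taxa).
The first is nested inside the second, so H shares a more recent common ancestor with E.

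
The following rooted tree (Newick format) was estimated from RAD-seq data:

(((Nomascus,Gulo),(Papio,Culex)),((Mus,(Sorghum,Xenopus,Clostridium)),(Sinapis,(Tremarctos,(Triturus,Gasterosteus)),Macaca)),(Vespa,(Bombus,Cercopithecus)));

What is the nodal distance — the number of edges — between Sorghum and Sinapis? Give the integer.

5

The MRCA of Sorghum and Sinapis is the node subtending ((Mus,(Sorghum,Xenopus,Clostridium)),(Sinapis,(Tremarctos,(Triturus,Gasterosteus)),Macaca)).
From Sorghum up to that node: 3 branches. From Sinapis up to the same node: 2 branches. Total: 3 + 2 = 5.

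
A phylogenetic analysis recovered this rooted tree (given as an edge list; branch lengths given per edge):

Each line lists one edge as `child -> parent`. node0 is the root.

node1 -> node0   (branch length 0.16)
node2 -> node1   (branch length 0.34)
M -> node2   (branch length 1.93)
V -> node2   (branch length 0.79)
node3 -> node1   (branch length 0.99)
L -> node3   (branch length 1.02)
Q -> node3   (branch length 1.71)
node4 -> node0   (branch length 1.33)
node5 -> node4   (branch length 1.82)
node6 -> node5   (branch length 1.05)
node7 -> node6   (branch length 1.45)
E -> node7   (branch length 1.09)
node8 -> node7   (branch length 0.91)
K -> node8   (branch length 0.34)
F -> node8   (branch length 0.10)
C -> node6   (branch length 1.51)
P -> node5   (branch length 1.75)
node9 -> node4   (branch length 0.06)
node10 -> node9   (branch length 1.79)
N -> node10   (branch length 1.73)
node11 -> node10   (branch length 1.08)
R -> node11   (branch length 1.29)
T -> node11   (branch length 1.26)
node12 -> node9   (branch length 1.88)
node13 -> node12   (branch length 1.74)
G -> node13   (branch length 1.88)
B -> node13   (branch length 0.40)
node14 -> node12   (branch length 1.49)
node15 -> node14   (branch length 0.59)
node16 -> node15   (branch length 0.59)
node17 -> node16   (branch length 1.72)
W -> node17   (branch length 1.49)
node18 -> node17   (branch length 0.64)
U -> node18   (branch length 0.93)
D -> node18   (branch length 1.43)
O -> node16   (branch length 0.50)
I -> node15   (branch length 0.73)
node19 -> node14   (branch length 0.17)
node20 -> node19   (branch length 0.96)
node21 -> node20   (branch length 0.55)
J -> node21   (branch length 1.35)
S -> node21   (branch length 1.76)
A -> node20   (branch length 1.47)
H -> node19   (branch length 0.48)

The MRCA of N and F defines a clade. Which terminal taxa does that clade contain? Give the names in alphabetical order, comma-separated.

Tracing N: it sits inside (N,(R,T)).
Tracing F: it sits inside (K,F).
The smallest clade enclosing both is ((((E,(K,F)),C),P),((N,(R,T)),((G,B),((((W,(U,D)),O),I),(((J,S),A),H))))); the answer is its 19 terminal taxa in alphabetical order.

A, B, C, D, E, F, G, H, I, J, K, N, O, P, R, S, T, U, W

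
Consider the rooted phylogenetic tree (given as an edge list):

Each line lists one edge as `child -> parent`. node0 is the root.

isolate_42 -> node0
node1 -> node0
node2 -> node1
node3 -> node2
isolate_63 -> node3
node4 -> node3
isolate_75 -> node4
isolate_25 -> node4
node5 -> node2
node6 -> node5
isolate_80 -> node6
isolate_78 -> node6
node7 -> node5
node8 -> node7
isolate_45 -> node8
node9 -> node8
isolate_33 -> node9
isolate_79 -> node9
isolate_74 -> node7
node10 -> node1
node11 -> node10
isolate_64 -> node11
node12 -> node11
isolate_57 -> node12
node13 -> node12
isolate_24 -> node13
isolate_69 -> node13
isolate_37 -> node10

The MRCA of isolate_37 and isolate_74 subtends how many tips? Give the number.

The MRCA of isolate_37 and isolate_74 is the node subtending (((isolate_63,(isolate_75,isolate_25)),((isolate_80,isolate_78),((isolate_45,(isolate_33,isolate_79)),isolate_74))),((isolate_64,(isolate_57,(isolate_24,isolate_69))),isolate_37)).
That clade contains 14 terminal taxa: isolate_24, isolate_25, isolate_33, isolate_37, isolate_45, isolate_57, isolate_63, isolate_64, isolate_69, isolate_74, isolate_75, isolate_78, isolate_79, isolate_80.

14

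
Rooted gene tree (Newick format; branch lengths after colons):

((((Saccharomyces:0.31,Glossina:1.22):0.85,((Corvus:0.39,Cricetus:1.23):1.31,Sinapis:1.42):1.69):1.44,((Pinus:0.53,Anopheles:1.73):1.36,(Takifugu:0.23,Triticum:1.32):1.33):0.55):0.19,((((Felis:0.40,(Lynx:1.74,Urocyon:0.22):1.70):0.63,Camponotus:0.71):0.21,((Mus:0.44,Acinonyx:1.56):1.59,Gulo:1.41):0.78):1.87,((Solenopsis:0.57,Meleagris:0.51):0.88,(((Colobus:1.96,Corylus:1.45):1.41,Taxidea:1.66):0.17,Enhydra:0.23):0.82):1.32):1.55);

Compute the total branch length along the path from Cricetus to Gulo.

11.47

The path runs Cricetus → … → MRCA → … → Gulo; the MRCA is the root of the tree.
Branch lengths along that path: 1.23 + 1.31 + 1.69 + 1.44 + 0.19 + 1.55 + 1.87 + 0.78 + 1.41 = 11.47.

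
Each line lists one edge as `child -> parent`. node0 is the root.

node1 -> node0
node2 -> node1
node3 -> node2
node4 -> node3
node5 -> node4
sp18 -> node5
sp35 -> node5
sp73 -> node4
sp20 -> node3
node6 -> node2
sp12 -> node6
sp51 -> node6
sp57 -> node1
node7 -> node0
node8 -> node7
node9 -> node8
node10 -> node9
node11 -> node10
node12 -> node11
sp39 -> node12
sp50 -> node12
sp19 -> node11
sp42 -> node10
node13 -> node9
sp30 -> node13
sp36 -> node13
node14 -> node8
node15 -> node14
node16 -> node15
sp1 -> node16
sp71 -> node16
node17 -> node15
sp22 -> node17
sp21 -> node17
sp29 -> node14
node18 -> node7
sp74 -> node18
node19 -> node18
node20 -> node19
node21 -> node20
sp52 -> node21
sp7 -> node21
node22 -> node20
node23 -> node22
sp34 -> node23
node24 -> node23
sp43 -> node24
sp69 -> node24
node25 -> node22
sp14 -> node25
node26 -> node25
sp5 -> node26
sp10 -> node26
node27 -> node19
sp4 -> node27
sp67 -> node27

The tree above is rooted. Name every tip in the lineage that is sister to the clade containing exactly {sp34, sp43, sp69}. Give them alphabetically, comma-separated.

sp10, sp14, sp5

The clade containing exactly {sp34, sp43, sp69} attaches to the tree at the node subtending ((sp34,(sp43,sp69)),(sp14,(sp5,sp10))).
The other lineage descending from that same node — the sister group — is (sp14,(sp5,sp10)); its 3 tips in alphabetical order are the answer.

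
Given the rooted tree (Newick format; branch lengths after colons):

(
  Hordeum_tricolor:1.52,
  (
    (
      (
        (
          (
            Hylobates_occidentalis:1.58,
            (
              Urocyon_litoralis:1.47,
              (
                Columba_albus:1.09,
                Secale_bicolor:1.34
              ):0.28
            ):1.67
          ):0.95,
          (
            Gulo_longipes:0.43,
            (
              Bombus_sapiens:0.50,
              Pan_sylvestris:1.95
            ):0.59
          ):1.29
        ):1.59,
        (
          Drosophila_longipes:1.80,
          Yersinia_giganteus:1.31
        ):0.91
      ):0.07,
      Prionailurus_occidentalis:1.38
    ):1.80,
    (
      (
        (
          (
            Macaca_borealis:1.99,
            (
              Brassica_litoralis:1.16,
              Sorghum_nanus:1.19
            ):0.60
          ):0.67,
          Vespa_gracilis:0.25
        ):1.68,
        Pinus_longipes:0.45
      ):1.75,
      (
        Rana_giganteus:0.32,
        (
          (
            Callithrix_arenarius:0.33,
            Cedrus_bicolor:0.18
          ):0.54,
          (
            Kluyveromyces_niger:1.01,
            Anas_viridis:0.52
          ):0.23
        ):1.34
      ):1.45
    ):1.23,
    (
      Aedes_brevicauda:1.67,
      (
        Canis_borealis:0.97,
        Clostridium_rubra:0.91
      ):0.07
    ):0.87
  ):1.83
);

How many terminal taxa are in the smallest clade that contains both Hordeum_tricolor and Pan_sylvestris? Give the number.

The MRCA of Hordeum_tricolor and Pan_sylvestris is the root, so the clade is the entire tree.
That clade contains 24 terminal taxa: Aedes_brevicauda, Anas_viridis, Bombus_sapiens, Brassica_litoralis, Callithrix_arenarius, Canis_borealis, Cedrus_bicolor, Clostridium_rubra, Columba_albus, Drosophila_longipes, Gulo_longipes, Hordeum_tricolor, Hylobates_occidentalis, Kluyveromyces_niger, Macaca_borealis, Pan_sylvestris, Pinus_longipes, Prionailurus_occidentalis, Rana_giganteus, Secale_bicolor, Sorghum_nanus, Urocyon_litoralis, Vespa_gracilis, Yersinia_giganteus.

24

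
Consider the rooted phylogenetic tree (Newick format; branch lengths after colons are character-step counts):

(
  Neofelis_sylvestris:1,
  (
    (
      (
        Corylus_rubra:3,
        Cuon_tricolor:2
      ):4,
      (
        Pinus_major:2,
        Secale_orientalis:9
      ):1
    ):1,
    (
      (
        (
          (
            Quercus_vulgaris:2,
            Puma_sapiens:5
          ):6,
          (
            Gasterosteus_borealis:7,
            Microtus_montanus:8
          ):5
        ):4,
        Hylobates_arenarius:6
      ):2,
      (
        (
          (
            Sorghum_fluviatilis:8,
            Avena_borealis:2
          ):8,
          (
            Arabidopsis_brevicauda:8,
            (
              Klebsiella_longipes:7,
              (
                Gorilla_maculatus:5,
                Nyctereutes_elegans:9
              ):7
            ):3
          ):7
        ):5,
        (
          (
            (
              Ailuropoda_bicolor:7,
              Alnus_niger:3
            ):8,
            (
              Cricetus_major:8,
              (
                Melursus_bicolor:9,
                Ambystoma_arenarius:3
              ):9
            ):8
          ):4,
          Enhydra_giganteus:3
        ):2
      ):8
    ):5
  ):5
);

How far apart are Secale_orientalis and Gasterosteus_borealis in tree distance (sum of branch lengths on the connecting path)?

34

The path runs Secale_orientalis → … → MRCA → … → Gasterosteus_borealis; the MRCA is the node subtending (((Corylus_rubra,Cuon_tricolor),(Pinus_major,Secale_orientalis)),((((Quercus_vulgaris,Puma_sapiens),(Gasterosteus_borealis,Microtus_montanus)),Hylobates_arenarius),(((Sorghum_fluviatilis,Avena_borealis),(Arabidopsis_brevicauda,(Klebsiella_longipes,(Gorilla_maculatus,Nyctereutes_elegans)))),(((Ailuropoda_bicolor,Alnus_niger),(Cricetus_major,(Melursus_bicolor,Ambystoma_arenarius))),Enhydra_giganteus)))).
Branch lengths along that path: 9 + 1 + 1 + 5 + 2 + 4 + 5 + 7 = 34.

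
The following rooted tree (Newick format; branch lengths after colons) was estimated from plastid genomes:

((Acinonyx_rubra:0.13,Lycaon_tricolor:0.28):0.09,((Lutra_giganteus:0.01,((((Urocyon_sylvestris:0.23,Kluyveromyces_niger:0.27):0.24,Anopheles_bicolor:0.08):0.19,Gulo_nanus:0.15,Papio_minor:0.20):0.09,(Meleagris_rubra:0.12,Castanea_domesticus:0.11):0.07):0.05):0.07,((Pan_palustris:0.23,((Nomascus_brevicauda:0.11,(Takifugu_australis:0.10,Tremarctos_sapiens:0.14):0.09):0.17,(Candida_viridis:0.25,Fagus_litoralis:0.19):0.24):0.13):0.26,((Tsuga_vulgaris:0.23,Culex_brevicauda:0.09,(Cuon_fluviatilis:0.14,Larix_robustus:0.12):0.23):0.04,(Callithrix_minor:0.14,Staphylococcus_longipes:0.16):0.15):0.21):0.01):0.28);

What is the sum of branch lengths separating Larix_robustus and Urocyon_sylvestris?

1.48

The path runs Larix_robustus → … → MRCA → … → Urocyon_sylvestris; the MRCA is the node subtending ((Lutra_giganteus,((((Urocyon_sylvestris,Kluyveromyces_niger),Anopheles_bicolor),Gulo_nanus,Papio_minor),(Meleagris_rubra,Castanea_domesticus))),((Pan_palustris,((Nomascus_brevicauda,(Takifugu_australis,Tremarctos_sapiens)),(Candida_viridis,Fagus_litoralis))),((Tsuga_vulgaris,Culex_brevicauda,(Cuon_fluviatilis,Larix_robustus)),(Callithrix_minor,Staphylococcus_longipes)))).
Branch lengths along that path: 0.12 + 0.23 + 0.04 + 0.21 + 0.01 + 0.07 + 0.05 + 0.09 + 0.19 + 0.24 + 0.23 = 1.48.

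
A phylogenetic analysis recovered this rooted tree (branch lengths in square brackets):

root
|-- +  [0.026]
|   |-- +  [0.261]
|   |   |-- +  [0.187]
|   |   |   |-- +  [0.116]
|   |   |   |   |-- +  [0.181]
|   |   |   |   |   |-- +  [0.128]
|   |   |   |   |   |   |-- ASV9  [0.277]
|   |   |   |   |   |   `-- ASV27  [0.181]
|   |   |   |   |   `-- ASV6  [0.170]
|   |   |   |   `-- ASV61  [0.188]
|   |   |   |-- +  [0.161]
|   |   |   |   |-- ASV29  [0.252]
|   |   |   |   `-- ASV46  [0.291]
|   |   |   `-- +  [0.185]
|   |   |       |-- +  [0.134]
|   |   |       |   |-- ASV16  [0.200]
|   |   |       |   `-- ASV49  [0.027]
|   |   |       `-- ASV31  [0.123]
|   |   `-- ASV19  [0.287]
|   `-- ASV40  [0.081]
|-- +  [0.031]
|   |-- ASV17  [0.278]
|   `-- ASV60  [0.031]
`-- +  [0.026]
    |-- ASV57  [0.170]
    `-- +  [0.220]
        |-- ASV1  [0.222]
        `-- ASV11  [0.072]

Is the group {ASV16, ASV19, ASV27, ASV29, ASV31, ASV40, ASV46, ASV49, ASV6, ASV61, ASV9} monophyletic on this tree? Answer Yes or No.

The most recent common ancestor of these taxa subtends ((((((ASV9,ASV27),ASV6),ASV61),(ASV29,ASV46),((ASV16,ASV49),ASV31)),ASV19),ASV40).
That clade has exactly 11 tips — every listed taxon and nothing else — so the group is monophyletic.

Yes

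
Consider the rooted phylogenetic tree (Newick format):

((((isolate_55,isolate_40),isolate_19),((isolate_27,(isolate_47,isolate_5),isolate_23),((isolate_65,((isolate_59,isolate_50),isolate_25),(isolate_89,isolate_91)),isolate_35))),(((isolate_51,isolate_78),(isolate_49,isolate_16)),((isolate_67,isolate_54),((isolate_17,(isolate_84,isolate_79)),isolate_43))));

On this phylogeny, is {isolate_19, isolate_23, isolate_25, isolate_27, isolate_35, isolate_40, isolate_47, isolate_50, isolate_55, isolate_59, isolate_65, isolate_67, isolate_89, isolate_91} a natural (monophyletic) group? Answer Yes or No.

No

The MRCA of the listed taxa is the root, so the smallest clade containing them is the whole tree.
That clade also contains isolate_16, isolate_17, isolate_43, isolate_49, isolate_5, isolate_51, isolate_54, isolate_78, isolate_79, isolate_84, which are not in the proposed group, so the group is not monophyletic.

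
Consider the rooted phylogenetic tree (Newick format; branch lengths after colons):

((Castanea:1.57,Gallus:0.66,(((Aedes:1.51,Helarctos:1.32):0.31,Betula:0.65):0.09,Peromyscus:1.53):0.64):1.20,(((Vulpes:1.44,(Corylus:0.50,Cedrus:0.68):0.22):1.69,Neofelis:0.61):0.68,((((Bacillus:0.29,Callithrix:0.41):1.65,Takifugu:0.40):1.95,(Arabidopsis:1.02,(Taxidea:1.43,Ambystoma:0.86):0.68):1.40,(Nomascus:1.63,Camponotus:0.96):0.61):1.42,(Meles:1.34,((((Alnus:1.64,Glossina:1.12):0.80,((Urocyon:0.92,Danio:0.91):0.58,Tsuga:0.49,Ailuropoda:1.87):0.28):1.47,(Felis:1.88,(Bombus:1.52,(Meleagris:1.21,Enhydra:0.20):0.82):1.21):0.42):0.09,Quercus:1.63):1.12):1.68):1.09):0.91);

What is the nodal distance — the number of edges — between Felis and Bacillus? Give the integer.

9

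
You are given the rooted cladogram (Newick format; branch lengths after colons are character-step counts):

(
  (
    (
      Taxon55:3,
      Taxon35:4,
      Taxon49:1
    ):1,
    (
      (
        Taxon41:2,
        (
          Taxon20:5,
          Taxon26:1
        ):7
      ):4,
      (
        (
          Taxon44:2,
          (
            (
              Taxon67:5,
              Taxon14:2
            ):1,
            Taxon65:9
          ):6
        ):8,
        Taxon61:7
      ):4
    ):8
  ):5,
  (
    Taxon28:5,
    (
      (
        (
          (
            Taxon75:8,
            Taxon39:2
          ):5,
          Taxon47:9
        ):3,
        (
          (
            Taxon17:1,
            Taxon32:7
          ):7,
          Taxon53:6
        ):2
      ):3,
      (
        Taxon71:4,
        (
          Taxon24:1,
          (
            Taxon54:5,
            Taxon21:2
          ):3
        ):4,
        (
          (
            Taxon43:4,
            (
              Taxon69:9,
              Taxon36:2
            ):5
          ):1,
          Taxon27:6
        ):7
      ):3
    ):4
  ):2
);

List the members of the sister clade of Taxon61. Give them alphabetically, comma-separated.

Taxon61 attaches to the tree at the node subtending ((Taxon44,((Taxon67,Taxon14),Taxon65)),Taxon61).
The other lineage descending from that same node — the sister group — is (Taxon44,((Taxon67,Taxon14),Taxon65)); its 4 tips in alphabetical order are the answer.

Taxon14, Taxon44, Taxon65, Taxon67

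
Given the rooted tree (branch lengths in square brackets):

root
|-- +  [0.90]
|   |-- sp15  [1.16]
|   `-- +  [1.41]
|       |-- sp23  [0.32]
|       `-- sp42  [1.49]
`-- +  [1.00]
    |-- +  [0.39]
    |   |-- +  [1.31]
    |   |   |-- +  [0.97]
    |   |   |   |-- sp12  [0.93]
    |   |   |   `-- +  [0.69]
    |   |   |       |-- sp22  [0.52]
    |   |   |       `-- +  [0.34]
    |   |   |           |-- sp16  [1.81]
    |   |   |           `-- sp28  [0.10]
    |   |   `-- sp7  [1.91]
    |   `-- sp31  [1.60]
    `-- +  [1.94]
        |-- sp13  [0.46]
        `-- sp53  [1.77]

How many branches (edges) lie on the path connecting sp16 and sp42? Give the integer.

The MRCA of sp16 and sp42 is the root of the tree.
From sp16 up to that node: 7 branches. From sp42 up to the same node: 3 branches. Total: 7 + 3 = 10.

10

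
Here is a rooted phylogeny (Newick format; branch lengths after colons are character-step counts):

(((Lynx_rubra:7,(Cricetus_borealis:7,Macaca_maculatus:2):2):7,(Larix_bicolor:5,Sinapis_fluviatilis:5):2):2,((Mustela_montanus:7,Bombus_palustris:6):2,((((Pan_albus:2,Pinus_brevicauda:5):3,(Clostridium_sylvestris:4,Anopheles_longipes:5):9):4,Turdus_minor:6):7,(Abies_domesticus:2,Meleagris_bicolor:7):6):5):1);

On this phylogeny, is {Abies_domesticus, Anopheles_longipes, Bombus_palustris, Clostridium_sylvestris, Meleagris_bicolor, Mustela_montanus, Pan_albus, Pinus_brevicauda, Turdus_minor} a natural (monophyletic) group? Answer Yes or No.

The most recent common ancestor of these taxa subtends ((Mustela_montanus,Bombus_palustris),((((Pan_albus,Pinus_brevicauda),(Clostridium_sylvestris,Anopheles_longipes)),Turdus_minor),(Abies_domesticus,Meleagris_bicolor))).
That clade has exactly 9 tips — every listed taxon and nothing else — so the group is monophyletic.

Yes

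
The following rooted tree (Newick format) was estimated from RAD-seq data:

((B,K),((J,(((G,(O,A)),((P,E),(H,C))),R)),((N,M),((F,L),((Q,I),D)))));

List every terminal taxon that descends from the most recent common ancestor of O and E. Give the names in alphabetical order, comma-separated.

A, C, E, G, H, O, P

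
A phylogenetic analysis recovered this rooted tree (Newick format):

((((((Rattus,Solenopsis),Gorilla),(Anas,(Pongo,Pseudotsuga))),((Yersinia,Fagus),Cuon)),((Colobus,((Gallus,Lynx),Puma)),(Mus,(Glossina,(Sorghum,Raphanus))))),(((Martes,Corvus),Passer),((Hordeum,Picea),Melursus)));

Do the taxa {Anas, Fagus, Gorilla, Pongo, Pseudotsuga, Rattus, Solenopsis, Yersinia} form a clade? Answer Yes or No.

The MRCA of the listed taxa subtends ((((Rattus,Solenopsis),Gorilla),(Anas,(Pongo,Pseudotsuga))),((Yersinia,Fagus),Cuon)).
That clade also contains Cuon, which is not in the proposed group, so the group is not monophyletic.

No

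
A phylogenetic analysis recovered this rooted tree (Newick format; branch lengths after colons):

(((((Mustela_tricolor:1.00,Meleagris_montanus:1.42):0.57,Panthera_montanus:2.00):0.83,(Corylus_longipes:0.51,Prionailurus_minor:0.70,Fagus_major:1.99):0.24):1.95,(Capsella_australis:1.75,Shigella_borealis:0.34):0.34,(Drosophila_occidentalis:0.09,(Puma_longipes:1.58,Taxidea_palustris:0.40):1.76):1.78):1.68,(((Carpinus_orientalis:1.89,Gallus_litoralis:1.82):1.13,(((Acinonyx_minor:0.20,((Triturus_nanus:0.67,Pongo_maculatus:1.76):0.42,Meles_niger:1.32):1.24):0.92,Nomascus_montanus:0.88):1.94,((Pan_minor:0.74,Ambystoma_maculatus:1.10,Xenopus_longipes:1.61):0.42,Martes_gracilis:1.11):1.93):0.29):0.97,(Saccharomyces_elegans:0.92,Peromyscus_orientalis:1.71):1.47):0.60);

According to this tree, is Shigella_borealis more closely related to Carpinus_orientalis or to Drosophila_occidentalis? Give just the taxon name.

Drosophila_occidentalis

The MRCA of Shigella_borealis and Drosophila_occidentalis subtends ((((Mustela_tricolor,Meleagris_montanus),Panthera_montanus),(Corylus_longipes,Prionailurus_minor,Fagus_major)),(Capsella_australis,Shigella_borealis),(Drosophila_occidentalis,(Puma_longipes,Taxidea_palustris))) (11 taxa).
The MRCA of Shigella_borealis and Carpinus_orientalis is the root, subtending the entire tree (24 taxa).
The first is nested inside the second, so Shigella_borealis shares a more recent common ancestor with Drosophila_occidentalis.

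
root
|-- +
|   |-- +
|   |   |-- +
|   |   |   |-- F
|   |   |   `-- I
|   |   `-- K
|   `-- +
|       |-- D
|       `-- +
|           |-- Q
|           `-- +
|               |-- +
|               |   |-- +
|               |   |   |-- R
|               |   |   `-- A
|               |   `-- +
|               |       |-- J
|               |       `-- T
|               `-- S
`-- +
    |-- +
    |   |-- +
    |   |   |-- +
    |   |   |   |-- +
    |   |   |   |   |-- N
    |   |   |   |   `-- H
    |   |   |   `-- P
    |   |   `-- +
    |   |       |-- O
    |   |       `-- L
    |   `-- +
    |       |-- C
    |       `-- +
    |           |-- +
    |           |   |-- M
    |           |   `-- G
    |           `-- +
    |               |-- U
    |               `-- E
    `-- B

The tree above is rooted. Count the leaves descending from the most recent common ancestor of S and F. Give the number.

The MRCA of S and F is the node subtending (((F,I),K),(D,(Q,(((R,A),(J,T)),S)))).
That clade contains 10 terminal taxa: A, D, F, I, J, K, Q, R, S, T.

10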